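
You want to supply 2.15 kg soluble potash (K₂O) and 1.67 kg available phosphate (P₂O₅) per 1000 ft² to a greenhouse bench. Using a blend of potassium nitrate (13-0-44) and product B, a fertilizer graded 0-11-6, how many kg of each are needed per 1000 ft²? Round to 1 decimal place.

Let a = kg of potassium nitrate, b = kg of product B (per 1000 ft²).
K₂O: 0.44·a + 0.06·b = 2.15
P₂O₅: 0·a + 0.11·b = 1.67
Solving simultaneously: a = 2.81612, b = 15.1818.

2.8 kg potassium nitrate, 15.2 kg product B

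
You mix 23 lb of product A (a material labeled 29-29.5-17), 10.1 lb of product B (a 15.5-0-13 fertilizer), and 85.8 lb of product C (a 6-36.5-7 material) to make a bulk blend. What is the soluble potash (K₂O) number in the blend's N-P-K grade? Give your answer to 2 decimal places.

Total mass = 23 + 10.1 + 85.8 = 118.9 lb.
K₂O mass = 17%×23 + 13%×10.1 + 7%×85.8 = 11.229 lb.
% K₂O = 11.229 / 118.9 = 9.44407%.

9.44% K₂O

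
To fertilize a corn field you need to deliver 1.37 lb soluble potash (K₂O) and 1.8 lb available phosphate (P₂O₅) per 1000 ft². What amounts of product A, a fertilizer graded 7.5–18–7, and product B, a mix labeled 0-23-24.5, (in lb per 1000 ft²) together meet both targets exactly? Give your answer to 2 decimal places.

4.50 lb product A, 4.31 lb product B

With a, b = lb per 1000 ft² of product A and product B:
K₂O: 0.07·a + 0.245·b = 1.37
P₂O₅: 0.18·a + 0.23·b = 1.8
From row1: a = (1.37 − 0.245·b) / 0.07.
Into row2: 0.18·(1.37 − 0.245·b)/0.07 + 0.23·b = 1.8 → b = 4.30714, a = 4.49643.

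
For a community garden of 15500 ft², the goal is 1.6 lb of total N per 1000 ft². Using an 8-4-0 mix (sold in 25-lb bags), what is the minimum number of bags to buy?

Product per 1000 ft² = 1.6 / 8% = 20 lb.
Total product = 20 × 15500 / 1000 = 310 lb.
Bags = ⌈310 / 25⌉ = 13.

13 bags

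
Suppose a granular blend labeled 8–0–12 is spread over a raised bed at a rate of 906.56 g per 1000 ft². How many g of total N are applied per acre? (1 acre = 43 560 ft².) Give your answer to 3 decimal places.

nitrogen per 1000 ft² = 906.56 × 8% = 72.5248 g.
Convert to per acre: 72.5248 × 43.56 = 3159.1803 g.

3159.180 g N per acre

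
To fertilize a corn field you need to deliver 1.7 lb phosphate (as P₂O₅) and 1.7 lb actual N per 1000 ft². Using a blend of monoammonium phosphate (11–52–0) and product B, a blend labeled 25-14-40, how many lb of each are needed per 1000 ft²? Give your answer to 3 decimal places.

Let a = lb of monoammonium phosphate, b = lb of product B (per 1000 ft²).
P₂O₅: 0.52·a + 0.14·b = 1.7
N: 0.11·a + 0.25·b = 1.7
Eliminate b: (row1) − 0.14/0.25·(row2) → 0.4584·a = 0.748, so a = 1.63176.
Then b = (1.7 − 0.11·1.63176) / 0.25 = 6.08202.

1.632 lb monoammonium phosphate, 6.082 lb product B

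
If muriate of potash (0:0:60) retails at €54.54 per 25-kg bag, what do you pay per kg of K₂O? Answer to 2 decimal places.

K₂O in bag = 25 × 60% = 15 kg.
Cost per kg K₂O = €54.54 / 15 = €3.6360.

€3.64 per kg K₂O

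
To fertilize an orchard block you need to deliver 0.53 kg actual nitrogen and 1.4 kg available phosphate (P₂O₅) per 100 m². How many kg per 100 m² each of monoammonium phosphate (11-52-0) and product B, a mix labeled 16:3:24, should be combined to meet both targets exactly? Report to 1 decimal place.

With a, b = kg per 100 m² of monoammonium phosphate and product B:
N: 0.11·a + 0.16·b = 0.53
P₂O₅: 0.52·a + 0.03·b = 1.4
Eliminate b: (row1) − 0.16/0.03·(row2) → -2.66333·a = -6.93667, so a = 2.60451.
Then b = (1.4 − 0.52·2.60451) / 0.03 = 1.5219.

2.6 kg monoammonium phosphate, 1.5 kg product B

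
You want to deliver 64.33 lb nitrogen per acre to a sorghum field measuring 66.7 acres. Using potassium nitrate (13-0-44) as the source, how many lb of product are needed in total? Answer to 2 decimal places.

33006.24 lb

Product per acre = 64.33 / 13% = 494.846 lb.
Total product = 494.846 × 66.7 = 33006.238 lb.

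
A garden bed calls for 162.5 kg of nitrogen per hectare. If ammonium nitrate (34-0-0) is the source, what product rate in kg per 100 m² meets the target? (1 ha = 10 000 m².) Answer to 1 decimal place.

4.8 kg of product per hundred sq m

Product per hectare = 162.5 / 34% = 477.941 kg.
Convert to per 100 m²: 477.941 × 0.01 = 4.77941 kg.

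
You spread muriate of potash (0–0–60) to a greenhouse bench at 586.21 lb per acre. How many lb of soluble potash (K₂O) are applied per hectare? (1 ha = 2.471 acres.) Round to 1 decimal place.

K₂O per acre = 586.21 × 60% = 351.726 lb.
Convert to per hectare: 351.726 × 2.471 = 869.115 lb.

869.1 lb K₂O per hectare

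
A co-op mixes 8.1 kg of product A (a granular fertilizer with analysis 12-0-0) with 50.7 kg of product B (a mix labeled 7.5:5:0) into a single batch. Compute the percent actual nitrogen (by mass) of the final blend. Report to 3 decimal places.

8.120% N

Total mass = 8.1 + 50.7 = 58.8 kg.
N mass = 12%×8.1 + 7.5%×50.7 = 4.7745 kg.
% N = 4.7745 / 58.8 = 8.1199%.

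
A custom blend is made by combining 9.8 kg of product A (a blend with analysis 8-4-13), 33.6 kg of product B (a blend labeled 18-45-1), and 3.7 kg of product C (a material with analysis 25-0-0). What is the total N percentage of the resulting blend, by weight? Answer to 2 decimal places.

Total mass = 9.8 + 33.6 + 3.7 = 47.1 kg.
N mass = 8%×9.8 + 18%×33.6 + 25%×3.7 = 7.757 kg.
% N = 7.757 / 47.1 = 16.4692%.

16.47% N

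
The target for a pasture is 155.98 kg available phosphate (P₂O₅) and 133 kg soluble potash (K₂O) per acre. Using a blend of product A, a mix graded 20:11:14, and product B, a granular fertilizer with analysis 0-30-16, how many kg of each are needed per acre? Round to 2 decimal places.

612.43 kg product A, 295.38 kg product B

Per-acre balance (a = product A, b = product B):
P₂O₅: 0.11·a + 0.3·b = 155.98
K₂O: 0.14·a + 0.16·b = 133
Eliminate b: (row1) − 0.3/0.16·(row2) → -0.1525·a = -93.395, so a = 612.426.
Then b = (133 − 0.14·612.426) / 0.16 = 295.377.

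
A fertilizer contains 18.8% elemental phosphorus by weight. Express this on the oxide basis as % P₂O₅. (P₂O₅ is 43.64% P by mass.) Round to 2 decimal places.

43.08% P₂O₅

%P₂O₅ = 18.8 / 0.4364 = 43.0797%.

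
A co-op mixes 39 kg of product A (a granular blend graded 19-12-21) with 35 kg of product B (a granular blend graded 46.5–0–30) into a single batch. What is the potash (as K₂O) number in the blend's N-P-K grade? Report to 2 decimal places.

Total mass = 39 + 35 = 74 kg.
K₂O mass = 21%×39 + 30%×35 = 18.69 kg.
% K₂O = 18.69 / 74 = 25.2568%.

25.26% K₂O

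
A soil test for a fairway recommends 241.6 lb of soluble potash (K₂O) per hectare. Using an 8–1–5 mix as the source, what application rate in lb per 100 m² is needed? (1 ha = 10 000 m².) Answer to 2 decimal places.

Product per hectare = 241.6 / 5% = 4832 lb.
Convert to per 100 m²: 4832 × 0.01 = 48.32 lb.

48.32 lb of product per hundred sq m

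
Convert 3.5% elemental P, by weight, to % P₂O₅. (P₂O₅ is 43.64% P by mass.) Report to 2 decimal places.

%P₂O₅ = 3.5 / 0.4364 = 8.02016%.

8.02% P₂O₅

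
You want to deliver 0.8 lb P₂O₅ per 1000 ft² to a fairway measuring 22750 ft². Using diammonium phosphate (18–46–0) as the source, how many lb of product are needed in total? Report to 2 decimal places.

Product per 1000 ft² = 0.8 / 46% = 1.73913 lb.
Total product = 1.73913 × 22750 / 1000 = 39.5652 lb.

39.57 lb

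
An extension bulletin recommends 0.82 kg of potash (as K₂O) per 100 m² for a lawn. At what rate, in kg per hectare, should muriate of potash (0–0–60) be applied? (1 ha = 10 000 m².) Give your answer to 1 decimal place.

136.7 kg of product per hectare

Product per 100 m² = 0.82 / 60% = 1.36667 kg.
Convert to per hectare: 1.36667 × 100 = 136.667 kg.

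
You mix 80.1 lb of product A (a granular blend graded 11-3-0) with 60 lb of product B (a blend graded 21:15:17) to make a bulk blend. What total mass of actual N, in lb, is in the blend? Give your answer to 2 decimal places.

N mass = 11%×80.1 + 21%×60 = 21.411 lb.

21.41 lb N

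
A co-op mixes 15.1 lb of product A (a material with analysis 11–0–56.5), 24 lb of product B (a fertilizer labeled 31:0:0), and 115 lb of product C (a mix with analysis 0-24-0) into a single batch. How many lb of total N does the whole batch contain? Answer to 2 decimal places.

N mass = 11%×15.1 + 31%×24 + 0%×115 = 9.101 lb.

9.10 lb N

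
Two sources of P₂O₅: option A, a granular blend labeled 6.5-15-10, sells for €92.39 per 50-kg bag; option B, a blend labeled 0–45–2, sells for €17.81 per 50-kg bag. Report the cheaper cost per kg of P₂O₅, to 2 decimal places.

option A: P₂O₅ per bag = 50 × 15% = 7.5 kg; cost = 92.39 / 7.5 = €12.3187/kg P₂O₅.
option B: P₂O₅ per bag = 50 × 45% = 22.5 kg; cost = 17.81 / 22.5 = €0.7916/kg P₂O₅.
option B is cheaper.

€0.79 per kg P₂O₅ (option B)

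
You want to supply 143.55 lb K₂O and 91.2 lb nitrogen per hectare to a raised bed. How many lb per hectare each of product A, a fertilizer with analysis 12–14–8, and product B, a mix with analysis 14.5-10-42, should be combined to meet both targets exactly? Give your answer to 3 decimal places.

With a, b = lb per hectare of product A and product B:
K₂O: 0.08·a + 0.42·b = 143.55
N: 0.12·a + 0.145·b = 91.2
Solving simultaneously: a = 450.7539, b = 255.9278.

450.754 lb product A, 255.928 lb product B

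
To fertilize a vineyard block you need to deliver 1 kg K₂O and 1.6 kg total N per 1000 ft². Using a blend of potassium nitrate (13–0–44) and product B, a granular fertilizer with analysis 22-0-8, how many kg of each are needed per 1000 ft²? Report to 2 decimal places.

1.06 kg potassium nitrate, 6.64 kg product B

Per-1000 ft² balance (a = potassium nitrate, b = product B):
K₂O: 0.44·a + 0.08·b = 1
N: 0.13·a + 0.22·b = 1.6
Solving simultaneously: a = 1.06481, b = 6.64352.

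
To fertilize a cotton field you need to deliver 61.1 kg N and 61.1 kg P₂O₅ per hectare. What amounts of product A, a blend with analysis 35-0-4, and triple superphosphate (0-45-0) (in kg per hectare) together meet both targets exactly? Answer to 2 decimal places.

With a, b = kg per hectare of product A and triple superphosphate:
N: 0.35·a + 0·b = 61.1
P₂O₅: 0·a + 0.45·b = 61.1
Solving simultaneously: a = 174.571, b = 135.778.

174.57 kg product A, 135.78 kg triple superphosphate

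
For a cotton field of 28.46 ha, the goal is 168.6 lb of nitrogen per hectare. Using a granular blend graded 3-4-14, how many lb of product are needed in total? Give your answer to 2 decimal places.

159945.20 lb

Product per hectare = 168.6 / 3% = 5620 lb.
Total product = 5620 × 28.46 = 159945.2 lb.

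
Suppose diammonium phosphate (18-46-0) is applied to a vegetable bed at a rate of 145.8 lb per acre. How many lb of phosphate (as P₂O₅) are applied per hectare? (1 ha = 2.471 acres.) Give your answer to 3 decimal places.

P₂O₅ per acre = 145.8 × 46% = 67.068 lb.
Convert to per hectare: 67.068 × 2.471 = 165.72503 lb.

165.725 lb P₂O₅ per hectare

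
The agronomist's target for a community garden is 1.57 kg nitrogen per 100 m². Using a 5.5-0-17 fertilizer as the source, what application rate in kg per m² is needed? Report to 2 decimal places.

0.29 kg of product per sq m

Product per 100 m² = 1.57 / 5.5% = 28.5455 kg.
Convert to per m²: 28.5455 × 0.01 = 0.285455 kg.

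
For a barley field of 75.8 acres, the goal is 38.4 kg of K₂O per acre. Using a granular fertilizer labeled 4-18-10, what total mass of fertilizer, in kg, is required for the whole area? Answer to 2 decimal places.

29107.20 kg

Product per acre = 38.4 / 10% = 384 kg.
Total product = 384 × 75.8 = 29107.2 kg.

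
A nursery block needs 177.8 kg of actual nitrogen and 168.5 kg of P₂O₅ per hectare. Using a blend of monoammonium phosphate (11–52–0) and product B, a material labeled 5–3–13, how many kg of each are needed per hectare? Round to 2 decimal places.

Per-hectare balance (a = monoammonium phosphate, b = product B):
N: 0.11·a + 0.05·b = 177.8
P₂O₅: 0.52·a + 0.03·b = 168.5
Eliminate b: (row1) − 0.05/0.03·(row2) → -0.756667·a = -103.033, so a = 136.167.
Then b = (168.5 − 0.52·136.167) / 0.03 = 3256.432.

136.17 kg monoammonium phosphate, 3256.43 kg product B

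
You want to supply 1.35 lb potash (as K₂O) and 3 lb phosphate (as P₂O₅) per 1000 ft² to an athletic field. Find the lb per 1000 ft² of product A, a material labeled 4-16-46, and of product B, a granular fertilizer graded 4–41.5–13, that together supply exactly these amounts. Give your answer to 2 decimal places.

1.00 lb product A, 6.84 lb product B

With a, b = lb per 1000 ft² of product A and product B:
K₂O: 0.46·a + 0.13·b = 1.35
P₂O₅: 0.16·a + 0.415·b = 3
Eliminate b: (row1) − 0.13/0.415·(row2) → 0.40988·a = 0.410241, so a = 1.00088.
Then b = (3 − 0.16·1.00088) / 0.415 = 6.84303.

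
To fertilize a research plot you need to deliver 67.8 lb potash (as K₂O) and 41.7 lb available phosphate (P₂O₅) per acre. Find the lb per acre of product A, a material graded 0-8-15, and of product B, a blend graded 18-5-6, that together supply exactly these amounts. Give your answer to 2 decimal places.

Per-acre balance (a = product A, b = product B):
K₂O: 0.15·a + 0.06·b = 67.8
P₂O₅: 0.08·a + 0.05·b = 41.7
Eliminate a: (row1) − 0.15/0.08·(row2) → -0.03375·b = -10.3875, so b = 307.778.
Back-substitute: a = (67.8 − 0.06·307.778) / 0.15 = 328.889.

328.89 lb product A, 307.78 lb product B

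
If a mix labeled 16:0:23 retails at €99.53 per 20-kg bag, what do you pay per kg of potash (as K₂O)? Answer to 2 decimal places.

€21.64 per kg K₂O

K₂O in bag = 20 × 23% = 4.6 kg.
Cost per kg K₂O = €99.53 / 4.6 = €21.6370.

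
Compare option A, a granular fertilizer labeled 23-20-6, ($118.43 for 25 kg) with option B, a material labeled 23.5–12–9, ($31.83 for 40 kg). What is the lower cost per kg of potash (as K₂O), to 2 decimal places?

$8.84 per kg K₂O (option B)

option A: K₂O per bag = 25 × 6% = 1.5 kg; cost = 118.43 / 1.5 = $78.9533/kg K₂O.
option B: K₂O per bag = 40 × 9% = 3.6 kg; cost = 31.83 / 3.6 = $8.8417/kg K₂O.
option B is cheaper.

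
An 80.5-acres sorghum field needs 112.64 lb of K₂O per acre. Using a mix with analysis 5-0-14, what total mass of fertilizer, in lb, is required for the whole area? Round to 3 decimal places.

Product per acre = 112.64 / 14% = 804.571 lb.
Total product = 804.571 × 80.5 = 64768 lb.

64768.000 lb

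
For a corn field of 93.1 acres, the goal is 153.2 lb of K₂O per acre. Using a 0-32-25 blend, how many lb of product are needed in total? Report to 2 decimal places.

Product per acre = 153.2 / 25% = 612.8 lb.
Total product = 612.8 × 93.1 = 57051.68 lb.

57051.68 lb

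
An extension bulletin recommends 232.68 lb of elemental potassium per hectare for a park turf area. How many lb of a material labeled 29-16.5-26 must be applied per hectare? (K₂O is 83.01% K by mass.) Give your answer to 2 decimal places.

1078.09 lb of product per hectare

As K₂O: 232.68 / 0.8301 = 280.304 lb per hectare.
Product per hectare = 280.304 / 26% = 1078.091 lb.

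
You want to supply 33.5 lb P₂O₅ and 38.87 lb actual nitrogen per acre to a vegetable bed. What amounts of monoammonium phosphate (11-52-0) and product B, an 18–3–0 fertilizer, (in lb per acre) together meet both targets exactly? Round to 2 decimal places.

53.86 lb monoammonium phosphate, 183.03 lb product B

Per-acre balance (a = monoammonium phosphate, b = product B):
P₂O₅: 0.52·a + 0.03·b = 33.5
N: 0.11·a + 0.18·b = 38.87
Eliminate a: (row1) − 0.52/0.11·(row2) → -0.820909·b = -150.249, so b = 183.028.
Back-substitute: a = (33.5 − 0.03·183.028) / 0.52 = 53.8638.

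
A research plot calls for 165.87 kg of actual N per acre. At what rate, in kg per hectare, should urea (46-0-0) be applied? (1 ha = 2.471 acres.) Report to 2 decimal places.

Product per acre = 165.87 / 46% = 360.587 kg.
Convert to per hectare: 360.587 × 2.471 = 891.0104 kg.

891.01 kg of product per hectare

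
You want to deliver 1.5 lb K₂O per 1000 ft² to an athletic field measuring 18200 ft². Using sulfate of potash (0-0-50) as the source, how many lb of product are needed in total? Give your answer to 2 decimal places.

Product per 1000 ft² = 1.5 / 50% = 3 lb.
Total product = 3 × 18200 / 1000 = 54.6 lb.

54.60 lb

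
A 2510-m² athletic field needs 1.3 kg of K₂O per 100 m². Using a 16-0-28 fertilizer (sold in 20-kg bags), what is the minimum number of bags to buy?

Product per 100 m² = 1.3 / 28% = 4.64286 kg.
Total product = 4.64286 × 2510 / 100 = 116.536 kg.
Bags = ⌈116.536 / 20⌉ = 6.

6 bags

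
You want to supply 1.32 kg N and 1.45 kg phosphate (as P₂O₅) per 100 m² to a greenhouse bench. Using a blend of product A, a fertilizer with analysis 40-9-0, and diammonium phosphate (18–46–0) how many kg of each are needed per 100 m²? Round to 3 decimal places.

Per-100 m² balance (a = product A, b = diammonium phosphate):
N: 0.4·a + 0.18·b = 1.32
P₂O₅: 0.09·a + 0.46·b = 1.45
Eliminate b: (row1) − 0.18/0.46·(row2) → 0.364783·a = 0.752609, so a = 2.06317.
Then b = (1.45 − 0.09·2.06317) / 0.46 = 2.74851.

2.063 kg product A, 2.749 kg diammonium phosphate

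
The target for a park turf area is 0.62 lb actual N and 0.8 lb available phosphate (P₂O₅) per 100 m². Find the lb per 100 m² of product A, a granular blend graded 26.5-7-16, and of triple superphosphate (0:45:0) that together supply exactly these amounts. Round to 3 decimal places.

Per-100 m² balance (a = product A, b = triple superphosphate):
N: 0.265·a + 0·b = 0.62
P₂O₅: 0.07·a + 0.45·b = 0.8
Eliminate a: (row1) − 0.265/0.07·(row2) → -1.70357·b = -2.40857, so b = 1.41384.
Back-substitute: a = (0.62 − 0·1.41384) / 0.265 = 2.33962.

2.340 lb product A, 1.414 lb triple superphosphate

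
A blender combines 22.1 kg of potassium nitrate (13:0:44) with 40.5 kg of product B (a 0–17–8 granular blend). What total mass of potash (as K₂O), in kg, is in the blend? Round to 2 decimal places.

12.96 kg K₂O

K₂O mass = 44%×22.1 + 8%×40.5 = 12.964 kg.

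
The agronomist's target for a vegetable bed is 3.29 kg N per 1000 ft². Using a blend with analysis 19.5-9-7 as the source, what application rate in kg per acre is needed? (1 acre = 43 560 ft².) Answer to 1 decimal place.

Product per 1000 ft² = 3.29 / 19.5% = 16.8718 kg.
Convert to per acre: 16.8718 × 43.56 = 734.935 kg.

734.9 kg of product per acre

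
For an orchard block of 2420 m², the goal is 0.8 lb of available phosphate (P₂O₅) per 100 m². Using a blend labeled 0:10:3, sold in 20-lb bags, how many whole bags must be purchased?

10 bags

Product per 100 m² = 0.8 / 10% = 8 lb.
Total product = 8 × 2420 / 100 = 193.6 lb.
Bags = ⌈193.6 / 20⌉ = 10.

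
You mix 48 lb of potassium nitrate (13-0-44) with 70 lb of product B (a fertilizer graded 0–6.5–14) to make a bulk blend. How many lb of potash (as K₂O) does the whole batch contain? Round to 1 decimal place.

30.9 lb K₂O

K₂O mass = 44%×48 + 14%×70 = 30.92 lb.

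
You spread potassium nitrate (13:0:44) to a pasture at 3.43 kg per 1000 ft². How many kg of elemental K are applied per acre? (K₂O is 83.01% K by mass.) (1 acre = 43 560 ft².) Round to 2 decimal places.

K₂O per 1000 ft² = 3.43 × 44% = 1.5092 kg.
Elemental K = 1.5092 × 0.8301 = 1.25279 kg per 1000 ft².
Convert to per acre: 1.25279 × 43.56 = 54.5714 kg.

54.57 kg K per acre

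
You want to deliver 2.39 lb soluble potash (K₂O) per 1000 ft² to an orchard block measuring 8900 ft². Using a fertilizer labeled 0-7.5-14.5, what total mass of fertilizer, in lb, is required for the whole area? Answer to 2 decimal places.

146.70 lb

Product per 1000 ft² = 2.39 / 14.5% = 16.4828 lb.
Total product = 16.4828 × 8900 / 1000 = 146.697 lb.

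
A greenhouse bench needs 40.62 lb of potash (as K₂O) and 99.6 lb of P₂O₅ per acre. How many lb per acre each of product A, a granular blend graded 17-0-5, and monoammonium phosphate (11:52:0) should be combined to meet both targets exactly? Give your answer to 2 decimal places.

With a, b = lb per acre of product A and monoammonium phosphate:
K₂O: 0.05·a + 0·b = 40.62
P₂O₅: 0·a + 0.52·b = 99.6
Solving simultaneously: a = 812.4, b = 191.538.

812.40 lb product A, 191.54 lb monoammonium phosphate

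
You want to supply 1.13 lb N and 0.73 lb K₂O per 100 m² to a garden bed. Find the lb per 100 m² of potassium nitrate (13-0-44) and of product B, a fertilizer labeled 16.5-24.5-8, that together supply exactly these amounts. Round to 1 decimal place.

Let a = lb of potassium nitrate, b = lb of product B (per 100 m²).
N: 0.13·a + 0.165·b = 1.13
K₂O: 0.44·a + 0.08·b = 0.73
Solving simultaneously: a = 0.483119, b = 6.46785.

0.5 lb potassium nitrate, 6.5 lb product B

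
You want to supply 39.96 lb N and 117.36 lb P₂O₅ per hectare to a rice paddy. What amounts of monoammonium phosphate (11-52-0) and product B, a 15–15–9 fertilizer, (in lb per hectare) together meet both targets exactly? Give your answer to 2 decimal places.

Per-hectare balance (a = monoammonium phosphate, b = product B):
N: 0.11·a + 0.15·b = 39.96
P₂O₅: 0.52·a + 0.15·b = 117.36
Solving simultaneously: a = 188.7805, b = 127.961.

188.78 lb monoammonium phosphate, 127.96 lb product B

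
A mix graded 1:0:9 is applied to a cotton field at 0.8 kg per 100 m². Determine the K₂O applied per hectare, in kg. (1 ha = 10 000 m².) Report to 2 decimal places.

K₂O per 100 m² = 0.8 × 9% = 0.072 kg.
Convert to per hectare: 0.072 × 100 = 7.2 kg.

7.20 kg K₂O per hectare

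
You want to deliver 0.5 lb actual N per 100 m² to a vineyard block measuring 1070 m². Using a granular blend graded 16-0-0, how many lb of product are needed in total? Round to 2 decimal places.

Product per 100 m² = 0.5 / 16% = 3.125 lb.
Total product = 3.125 × 1070 / 100 = 33.4375 lb.

33.44 lb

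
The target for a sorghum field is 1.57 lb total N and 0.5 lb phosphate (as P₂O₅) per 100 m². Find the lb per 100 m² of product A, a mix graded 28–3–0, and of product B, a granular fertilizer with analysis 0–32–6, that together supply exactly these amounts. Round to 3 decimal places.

With a, b = lb per 100 m² of product A and product B:
N: 0.28·a + 0·b = 1.57
P₂O₅: 0.03·a + 0.32·b = 0.5
From row1: a = (1.57 − 0·b) / 0.28.
Into row2: 0.03·(1.57 − 0·b)/0.28 + 0.32·b = 0.5 → b = 1.03683, a = 5.60714.

5.607 lb product A, 1.037 lb product B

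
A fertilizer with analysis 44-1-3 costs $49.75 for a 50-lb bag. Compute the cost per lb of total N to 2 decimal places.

$2.26 per lb N

N in bag = 50 × 44% = 22 lb.
Cost per lb N = $49.75 / 22 = $2.2614.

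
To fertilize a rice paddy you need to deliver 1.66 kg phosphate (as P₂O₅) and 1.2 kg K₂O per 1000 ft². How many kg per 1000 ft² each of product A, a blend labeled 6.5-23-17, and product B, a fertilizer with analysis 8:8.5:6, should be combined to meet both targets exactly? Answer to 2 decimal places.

With a, b = kg per 1000 ft² of product A and product B:
P₂O₅: 0.23·a + 0.085·b = 1.66
K₂O: 0.17·a + 0.06·b = 1.2
Eliminate a: (row1) − 0.23/0.17·(row2) → 0.00382353·b = 0.0364706, so b = 9.53846.
Back-substitute: a = (1.66 − 0.085·9.53846) / 0.23 = 3.69231.

3.69 kg product A, 9.54 kg product B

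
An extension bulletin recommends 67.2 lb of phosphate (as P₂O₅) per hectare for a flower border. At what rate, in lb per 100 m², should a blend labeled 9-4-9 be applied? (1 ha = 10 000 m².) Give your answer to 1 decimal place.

16.8 lb of product per hundred sq m

Product per hectare = 67.2 / 4% = 1680 lb.
Convert to per 100 m²: 1680 × 0.01 = 16.8 lb.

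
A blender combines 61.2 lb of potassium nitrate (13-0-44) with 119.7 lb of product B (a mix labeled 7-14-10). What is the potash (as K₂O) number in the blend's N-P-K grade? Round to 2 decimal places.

Total mass = 61.2 + 119.7 = 180.9 lb.
K₂O mass = 44%×61.2 + 10%×119.7 = 38.898 lb.
% K₂O = 38.898 / 180.9 = 21.5025%.

21.50% K₂O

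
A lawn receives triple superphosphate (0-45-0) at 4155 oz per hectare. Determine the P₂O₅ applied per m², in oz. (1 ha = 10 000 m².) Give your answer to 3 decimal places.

P₂O₅ per hectare = 4155 × 45% = 1869.75 oz.
Convert to per m²: 1869.75 × 0.0001 = 0.186975 oz.

0.187 oz P₂O₅ per sq m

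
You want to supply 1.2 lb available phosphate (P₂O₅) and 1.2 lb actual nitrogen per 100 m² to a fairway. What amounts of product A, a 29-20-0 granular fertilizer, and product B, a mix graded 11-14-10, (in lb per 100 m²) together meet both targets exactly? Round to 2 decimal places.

With a, b = lb per 100 m² of product A and product B:
P₂O₅: 0.2·a + 0.14·b = 1.2
N: 0.29·a + 0.11·b = 1.2
Eliminate b: (row1) − 0.14/0.11·(row2) → -0.169091·a = -0.327273, so a = 1.93548.
Then b = (1.2 − 0.29·1.93548) / 0.11 = 5.80645.

1.94 lb product A, 5.81 lb product B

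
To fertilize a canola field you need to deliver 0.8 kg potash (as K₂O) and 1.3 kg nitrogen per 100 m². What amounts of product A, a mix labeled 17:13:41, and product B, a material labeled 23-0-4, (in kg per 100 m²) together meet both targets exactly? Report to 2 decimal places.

With a, b = kg per 100 m² of product A and product B:
K₂O: 0.41·a + 0.04·b = 0.8
N: 0.17·a + 0.23·b = 1.3
Solving simultaneously: a = 1.50857, b = 4.53714.

1.51 kg product A, 4.54 kg product B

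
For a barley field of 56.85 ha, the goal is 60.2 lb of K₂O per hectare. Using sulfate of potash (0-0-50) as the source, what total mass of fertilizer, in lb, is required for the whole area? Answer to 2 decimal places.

Product per hectare = 60.2 / 50% = 120.4 lb.
Total product = 120.4 × 56.85 = 6844.74 lb.

6844.74 lb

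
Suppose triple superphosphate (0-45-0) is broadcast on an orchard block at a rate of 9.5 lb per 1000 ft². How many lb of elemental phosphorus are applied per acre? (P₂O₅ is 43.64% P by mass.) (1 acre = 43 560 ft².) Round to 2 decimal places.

81.27 lb P per acre

P₂O₅ per 1000 ft² = 9.5 × 45% = 4.275 lb.
Elemental P = 4.275 × 0.4364 = 1.86561 lb per 1000 ft².
Convert to per acre: 1.86561 × 43.56 = 81.266 lb.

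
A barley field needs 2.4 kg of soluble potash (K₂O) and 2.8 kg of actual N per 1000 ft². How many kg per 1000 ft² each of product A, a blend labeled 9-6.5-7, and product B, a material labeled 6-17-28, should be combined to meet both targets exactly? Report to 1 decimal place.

With a, b = kg per 1000 ft² of product A and product B:
K₂O: 0.07·a + 0.28·b = 2.4
N: 0.09·a + 0.06·b = 2.8
Solving simultaneously: a = 30.4762, b = 0.952381.

30.5 kg product A, 1.0 kg product B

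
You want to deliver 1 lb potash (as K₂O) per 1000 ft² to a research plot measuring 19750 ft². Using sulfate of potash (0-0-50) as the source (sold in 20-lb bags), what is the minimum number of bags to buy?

2 bags

Product per 1000 ft² = 1 / 50% = 2 lb.
Total product = 2 × 19750 / 1000 = 39.5 lb.
Bags = ⌈39.5 / 20⌉ = 2.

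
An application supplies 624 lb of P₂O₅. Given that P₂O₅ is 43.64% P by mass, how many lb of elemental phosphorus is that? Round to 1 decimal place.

272.3 lb P

P = 624 × 0.4364 = 272.314 lb.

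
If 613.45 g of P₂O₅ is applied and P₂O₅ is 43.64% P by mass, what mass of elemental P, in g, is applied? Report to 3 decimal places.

267.710 g P

P = 613.45 × 0.4364 = 267.7096 g.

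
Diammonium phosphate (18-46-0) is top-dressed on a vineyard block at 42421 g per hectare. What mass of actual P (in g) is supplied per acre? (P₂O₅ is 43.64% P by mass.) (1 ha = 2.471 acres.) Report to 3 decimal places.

3446.281 g P per acre

P₂O₅ per hectare = 42421 × 46% = 19513.7 g.
Elemental P = 19513.7 × 0.4364 = 8515.76 g per hectare.
Convert to per acre: 8515.76 × 0.404694 = 3446.2814 g.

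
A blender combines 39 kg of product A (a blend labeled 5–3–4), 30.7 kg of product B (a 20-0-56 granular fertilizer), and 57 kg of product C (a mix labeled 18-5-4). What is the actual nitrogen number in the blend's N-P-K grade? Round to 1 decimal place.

Total mass = 39 + 30.7 + 57 = 126.7 kg.
N mass = 5%×39 + 20%×30.7 + 18%×57 = 18.35 kg.
% N = 18.35 / 126.7 = 14.483%.

14.5% N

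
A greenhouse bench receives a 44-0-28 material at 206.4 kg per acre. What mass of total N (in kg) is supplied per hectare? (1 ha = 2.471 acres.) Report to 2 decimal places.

224.41 kg N per hectare

nitrogen per acre = 206.4 × 44% = 90.816 kg.
Convert to per hectare: 90.816 × 2.471 = 224.406 kg.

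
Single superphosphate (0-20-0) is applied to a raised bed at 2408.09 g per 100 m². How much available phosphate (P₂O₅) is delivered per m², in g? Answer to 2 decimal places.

4.82 g P₂O₅ per sq m

P₂O₅ per 100 m² = 2408.09 × 20% = 481.618 g.
Convert to per m²: 481.618 × 0.01 = 4.81618 g.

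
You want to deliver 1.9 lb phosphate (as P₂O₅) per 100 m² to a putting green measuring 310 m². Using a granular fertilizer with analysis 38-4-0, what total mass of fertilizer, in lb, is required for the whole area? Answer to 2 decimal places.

147.25 lb

Product per 100 m² = 1.9 / 4% = 47.5 lb.
Total product = 47.5 × 310 / 100 = 147.25 lb.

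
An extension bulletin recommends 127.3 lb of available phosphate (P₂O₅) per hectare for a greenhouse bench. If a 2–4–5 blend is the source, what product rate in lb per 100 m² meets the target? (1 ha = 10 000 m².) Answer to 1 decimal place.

Product per hectare = 127.3 / 4% = 3182.5 lb.
Convert to per 100 m²: 3182.5 × 0.01 = 31.825 lb.

31.8 lb of product per hundred sq m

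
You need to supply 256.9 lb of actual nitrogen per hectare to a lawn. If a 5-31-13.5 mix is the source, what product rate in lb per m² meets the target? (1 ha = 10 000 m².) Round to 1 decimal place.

0.5 lb of product per sq m

Product per hectare = 256.9 / 5% = 5138 lb.
Convert to per m²: 5138 × 0.0001 = 0.5138 lb.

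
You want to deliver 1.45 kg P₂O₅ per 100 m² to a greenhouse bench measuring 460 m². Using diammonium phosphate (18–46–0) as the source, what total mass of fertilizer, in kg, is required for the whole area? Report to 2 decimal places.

Product per 100 m² = 1.45 / 46% = 3.15217 kg.
Total product = 3.15217 × 460 / 100 = 14.5 kg.

14.50 kg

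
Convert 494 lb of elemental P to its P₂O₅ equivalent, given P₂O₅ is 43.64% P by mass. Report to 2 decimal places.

P₂O₅ = 494 / 0.4364 = 1131.989 lb.

1131.99 lb P₂O₅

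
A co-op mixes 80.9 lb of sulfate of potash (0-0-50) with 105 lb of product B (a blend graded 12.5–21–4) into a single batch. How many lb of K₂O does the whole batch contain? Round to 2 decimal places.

K₂O mass = 50%×80.9 + 4%×105 = 44.65 lb.

44.65 lb K₂O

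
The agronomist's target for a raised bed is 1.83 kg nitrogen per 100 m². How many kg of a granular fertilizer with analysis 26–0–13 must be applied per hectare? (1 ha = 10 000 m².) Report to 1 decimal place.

Product per 100 m² = 1.83 / 26% = 7.03846 kg.
Convert to per hectare: 7.03846 × 100 = 703.846 kg.

703.8 kg of product per hectare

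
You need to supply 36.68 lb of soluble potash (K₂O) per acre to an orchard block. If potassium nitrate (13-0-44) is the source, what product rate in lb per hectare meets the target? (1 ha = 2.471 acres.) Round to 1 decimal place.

Product per acre = 36.68 / 44% = 83.3636 lb.
Convert to per hectare: 83.3636 × 2.471 = 205.992 lb.

206.0 lb of product per hectare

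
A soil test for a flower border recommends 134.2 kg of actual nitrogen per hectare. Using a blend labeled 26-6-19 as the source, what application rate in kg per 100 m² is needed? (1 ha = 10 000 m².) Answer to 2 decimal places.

Product per hectare = 134.2 / 26% = 516.154 kg.
Convert to per 100 m²: 516.154 × 0.01 = 5.16154 kg.

5.16 kg of product per hundred sq m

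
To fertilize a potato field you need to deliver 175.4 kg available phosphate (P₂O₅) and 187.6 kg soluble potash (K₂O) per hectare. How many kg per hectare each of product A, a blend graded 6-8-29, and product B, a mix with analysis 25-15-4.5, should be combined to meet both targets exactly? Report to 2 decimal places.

507.44 kg product A, 898.70 kg product B

Let a = kg of product A, b = kg of product B (per hectare).
P₂O₅: 0.08·a + 0.15·b = 175.4
K₂O: 0.29·a + 0.045·b = 187.6
From row1: a = (175.4 − 0.15·b) / 0.08.
Into row2: 0.29·(175.4 − 0.15·b)/0.08 + 0.045·b = 187.6 → b = 898.697, a = 507.444.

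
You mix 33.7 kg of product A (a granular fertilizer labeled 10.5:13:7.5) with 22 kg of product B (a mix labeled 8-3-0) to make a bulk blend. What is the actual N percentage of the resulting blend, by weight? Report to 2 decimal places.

9.51% N

Total mass = 33.7 + 22 = 55.7 kg.
N mass = 10.5%×33.7 + 8%×22 = 5.2985 kg.
% N = 5.2985 / 55.7 = 9.51257%.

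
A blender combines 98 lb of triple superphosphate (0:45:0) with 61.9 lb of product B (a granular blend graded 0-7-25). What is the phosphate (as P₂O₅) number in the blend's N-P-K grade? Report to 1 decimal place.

30.3% P₂O₅

Total mass = 98 + 61.9 = 159.9 lb.
P₂O₅ mass = 45%×98 + 7%×61.9 = 48.433 lb.
% P₂O₅ = 48.433 / 159.9 = 30.2896%.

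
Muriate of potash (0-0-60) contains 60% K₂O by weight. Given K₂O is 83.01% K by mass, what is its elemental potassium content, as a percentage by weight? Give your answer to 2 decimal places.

%K = 60 × 0.8301 = 49.806%.

49.81% K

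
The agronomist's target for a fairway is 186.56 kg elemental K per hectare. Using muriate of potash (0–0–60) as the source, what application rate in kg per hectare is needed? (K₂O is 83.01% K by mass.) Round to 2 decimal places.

374.57 kg of product per hectare

As K₂O: 186.56 / 0.8301 = 224.744 kg per hectare.
Product per hectare = 224.744 / 60% = 374.573 kg.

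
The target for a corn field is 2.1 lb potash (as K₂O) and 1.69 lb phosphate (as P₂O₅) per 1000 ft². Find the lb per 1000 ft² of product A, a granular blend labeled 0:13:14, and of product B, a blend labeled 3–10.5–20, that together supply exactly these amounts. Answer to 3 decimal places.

10.398 lb product A, 3.221 lb product B

Per-1000 ft² balance (a = product A, b = product B):
K₂O: 0.14·a + 0.2·b = 2.1
P₂O₅: 0.13·a + 0.105·b = 1.69
Eliminate a: (row1) − 0.14/0.13·(row2) → 0.0869231·b = 0.28, so b = 3.22124.
Back-substitute: a = (2.1 − 0.2·3.22124) / 0.14 = 10.3982.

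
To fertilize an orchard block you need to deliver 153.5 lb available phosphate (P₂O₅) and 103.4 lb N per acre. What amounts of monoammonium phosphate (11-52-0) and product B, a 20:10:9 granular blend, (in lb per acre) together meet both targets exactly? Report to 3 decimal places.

Per-acre balance (a = monoammonium phosphate, b = product B):
P₂O₅: 0.52·a + 0.1·b = 153.5
N: 0.11·a + 0.2·b = 103.4
Eliminate b: (row1) − 0.1/0.2·(row2) → 0.465·a = 101.8, so a = 218.9247.
Then b = (103.4 − 0.11·218.9247) / 0.2 = 396.5914.

218.925 lb monoammonium phosphate, 396.591 lb product B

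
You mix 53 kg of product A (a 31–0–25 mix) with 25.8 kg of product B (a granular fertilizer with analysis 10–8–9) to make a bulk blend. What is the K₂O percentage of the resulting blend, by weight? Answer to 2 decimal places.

Total mass = 53 + 25.8 = 78.8 kg.
K₂O mass = 25%×53 + 9%×25.8 = 15.572 kg.
% K₂O = 15.572 / 78.8 = 19.7614%.

19.76% K₂O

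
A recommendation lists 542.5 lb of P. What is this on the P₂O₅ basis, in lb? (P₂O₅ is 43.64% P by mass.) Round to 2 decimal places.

P₂O₅ = 542.5 / 0.4364 = 1243.126 lb.

1243.13 lb P₂O₅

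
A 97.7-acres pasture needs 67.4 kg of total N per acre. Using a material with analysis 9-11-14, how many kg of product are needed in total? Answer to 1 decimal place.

73166.4 kg

Product per acre = 67.4 / 9% = 748.889 kg.
Total product = 748.889 × 97.7 = 73166.44 kg.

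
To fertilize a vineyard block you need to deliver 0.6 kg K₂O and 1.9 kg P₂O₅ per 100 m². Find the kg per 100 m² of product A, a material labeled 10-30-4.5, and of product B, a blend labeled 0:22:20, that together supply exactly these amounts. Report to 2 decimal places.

Let a = kg of product A, b = kg of product B (per 100 m²).
K₂O: 0.045·a + 0.2·b = 0.6
P₂O₅: 0.3·a + 0.22·b = 1.9
Solving simultaneously: a = 4.9501, b = 1.88623.

4.95 kg product A, 1.89 kg product B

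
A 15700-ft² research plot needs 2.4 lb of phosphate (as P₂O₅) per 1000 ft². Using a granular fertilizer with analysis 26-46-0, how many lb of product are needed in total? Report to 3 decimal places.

Product per 1000 ft² = 2.4 / 46% = 5.21739 lb.
Total product = 5.21739 × 15700 / 1000 = 81.91304 lb.

81.913 lb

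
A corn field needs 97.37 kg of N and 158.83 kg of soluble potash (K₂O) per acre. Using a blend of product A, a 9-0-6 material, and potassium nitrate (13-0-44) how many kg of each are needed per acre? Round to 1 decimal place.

Per-acre balance (a = product A, b = potassium nitrate):
N: 0.09·a + 0.13·b = 97.37
K₂O: 0.06·a + 0.44·b = 158.83
From row1: a = (97.37 − 0.13·b) / 0.09.
Into row2: 0.06·(97.37 − 0.13·b)/0.09 + 0.44·b = 158.83 → b = 265.802, a = 697.953.

698.0 kg product A, 265.8 kg potassium nitrate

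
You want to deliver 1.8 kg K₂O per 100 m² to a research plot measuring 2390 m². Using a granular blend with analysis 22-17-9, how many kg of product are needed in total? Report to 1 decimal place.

478.0 kg

Product per 100 m² = 1.8 / 9% = 20 kg.
Total product = 20 × 2390 / 100 = 478 kg.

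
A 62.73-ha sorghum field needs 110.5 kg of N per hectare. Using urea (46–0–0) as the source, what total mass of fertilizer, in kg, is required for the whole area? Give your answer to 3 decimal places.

Product per hectare = 110.5 / 46% = 240.217 kg.
Total product = 240.217 × 62.73 = 15068.83696 kg.

15068.837 kg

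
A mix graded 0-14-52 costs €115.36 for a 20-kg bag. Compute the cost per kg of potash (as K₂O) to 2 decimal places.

€11.09 per kg K₂O

K₂O in bag = 20 × 52% = 10.4 kg.
Cost per kg K₂O = €115.36 / 10.4 = €11.0923.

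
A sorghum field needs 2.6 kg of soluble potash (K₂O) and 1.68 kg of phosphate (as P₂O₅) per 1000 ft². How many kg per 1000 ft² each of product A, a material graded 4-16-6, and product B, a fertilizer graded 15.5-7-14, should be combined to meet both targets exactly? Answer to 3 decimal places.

Let a = kg of product A, b = kg of product B (per 1000 ft²).
K₂O: 0.06·a + 0.14·b = 2.6
P₂O₅: 0.16·a + 0.07·b = 1.68
From row1: a = (2.6 − 0.14·b) / 0.06.
Into row2: 0.16·(2.6 − 0.14·b)/0.06 + 0.07·b = 1.68 → b = 17.3187, a = 2.92308.

2.923 kg product A, 17.319 kg product B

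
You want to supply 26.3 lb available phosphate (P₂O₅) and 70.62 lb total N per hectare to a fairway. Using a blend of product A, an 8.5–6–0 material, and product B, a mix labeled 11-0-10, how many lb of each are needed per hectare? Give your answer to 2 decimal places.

With a, b = lb per hectare of product A and product B:
P₂O₅: 0.06·a + 0·b = 26.3
N: 0.085·a + 0.11·b = 70.62
Eliminate b: (row1) − 0/0.11·(row2) → 0.06·a = 26.3, so a = 438.333.
Then b = (70.62 − 0.085·438.333) / 0.11 = 303.288.

438.33 lb product A, 303.29 lb product B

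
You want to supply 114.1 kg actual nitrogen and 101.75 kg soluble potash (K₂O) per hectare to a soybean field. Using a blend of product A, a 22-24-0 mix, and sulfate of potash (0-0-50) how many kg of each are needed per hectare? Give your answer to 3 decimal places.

518.636 kg product A, 203.500 kg sulfate of potash

With a, b = kg per hectare of product A and sulfate of potash:
N: 0.22·a + 0·b = 114.1
K₂O: 0·a + 0.5·b = 101.75
Solving simultaneously: a = 518.6364, b = 203.5.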